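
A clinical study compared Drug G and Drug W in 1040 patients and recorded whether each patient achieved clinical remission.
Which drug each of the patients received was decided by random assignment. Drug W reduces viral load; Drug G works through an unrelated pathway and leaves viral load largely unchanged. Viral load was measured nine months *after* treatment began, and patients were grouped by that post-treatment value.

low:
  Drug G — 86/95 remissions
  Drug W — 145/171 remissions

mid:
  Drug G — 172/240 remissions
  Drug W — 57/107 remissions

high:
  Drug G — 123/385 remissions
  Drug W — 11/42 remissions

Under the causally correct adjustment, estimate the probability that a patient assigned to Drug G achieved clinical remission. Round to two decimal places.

Drug G is higher inside every viral load stratum but Drug W is higher in aggregate. Whether to stratify depends on how viral load relates to the drug.
Because the drug influences viral load, viral load is a post-treatment mediator, not a confounder. Stratifying on it would bias the estimate; the causal effect is the crude pooled difference.
So P(outcome | do(Drug G)) is just the pooled rate for Drug G: 381/720 = 0.529.

0.53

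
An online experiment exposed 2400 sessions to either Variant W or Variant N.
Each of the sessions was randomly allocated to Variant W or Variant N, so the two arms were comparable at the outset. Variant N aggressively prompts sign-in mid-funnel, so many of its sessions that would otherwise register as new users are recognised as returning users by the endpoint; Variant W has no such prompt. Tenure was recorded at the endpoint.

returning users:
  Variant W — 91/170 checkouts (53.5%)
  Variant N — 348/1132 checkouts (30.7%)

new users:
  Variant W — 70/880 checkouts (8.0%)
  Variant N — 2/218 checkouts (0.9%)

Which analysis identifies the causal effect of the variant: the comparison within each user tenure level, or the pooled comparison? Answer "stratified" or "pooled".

pooled

Because the variant influences user tenure, user tenure is a post-treatment mediator, not a confounder. Stratifying on it would bias the estimate; the causal effect is the crude pooled difference.
Pooled: Variant W 15.3% vs Variant N 25.9%; Variant N is higher overall.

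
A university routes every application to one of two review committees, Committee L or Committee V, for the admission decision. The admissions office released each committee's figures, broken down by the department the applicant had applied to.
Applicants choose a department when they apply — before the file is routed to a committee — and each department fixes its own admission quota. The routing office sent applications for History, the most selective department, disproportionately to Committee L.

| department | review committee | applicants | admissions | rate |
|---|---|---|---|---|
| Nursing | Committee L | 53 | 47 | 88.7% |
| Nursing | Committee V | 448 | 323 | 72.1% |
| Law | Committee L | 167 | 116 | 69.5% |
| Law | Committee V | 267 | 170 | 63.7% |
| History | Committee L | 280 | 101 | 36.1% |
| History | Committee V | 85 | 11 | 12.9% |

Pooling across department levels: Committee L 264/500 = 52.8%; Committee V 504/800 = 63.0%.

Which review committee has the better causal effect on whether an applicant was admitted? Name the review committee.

Committee L is higher inside every department stratum but Committee V is higher in aggregate. Whether to stratify depends on how department relates to the review committee.
Nothing the review committee does changes department; the imbalance is an allocation artefact. With department also predicting the outcome, the pooled figure is confounded, and the within-stratum comparison is the causal one.
Within each level — Nursing: 88.7% vs 72.1%; Law: 69.5% vs 63.7%; History: 36.1% vs 12.9% — Committee L is higher every time.

Committee L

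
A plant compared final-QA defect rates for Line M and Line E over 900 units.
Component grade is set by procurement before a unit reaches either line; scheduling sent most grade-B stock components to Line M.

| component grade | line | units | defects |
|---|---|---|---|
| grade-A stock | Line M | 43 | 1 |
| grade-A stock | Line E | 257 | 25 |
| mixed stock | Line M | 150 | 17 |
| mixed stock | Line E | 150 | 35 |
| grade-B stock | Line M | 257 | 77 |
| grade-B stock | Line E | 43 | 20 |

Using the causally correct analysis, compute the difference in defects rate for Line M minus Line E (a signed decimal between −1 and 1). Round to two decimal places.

-0.12

Component grade satisfies the back-door criterion: it is not a descendant of the line, and it blocks the spurious path from line to outcome. Adjusting for it (i.e., using the within-component grade rates) gives the causal effect.
Adjusting over the population distribution of component grade: 0.333·(0.023−0.097) + 0.333·(0.113−0.233) + 0.333·(0.300−0.465) = -0.120.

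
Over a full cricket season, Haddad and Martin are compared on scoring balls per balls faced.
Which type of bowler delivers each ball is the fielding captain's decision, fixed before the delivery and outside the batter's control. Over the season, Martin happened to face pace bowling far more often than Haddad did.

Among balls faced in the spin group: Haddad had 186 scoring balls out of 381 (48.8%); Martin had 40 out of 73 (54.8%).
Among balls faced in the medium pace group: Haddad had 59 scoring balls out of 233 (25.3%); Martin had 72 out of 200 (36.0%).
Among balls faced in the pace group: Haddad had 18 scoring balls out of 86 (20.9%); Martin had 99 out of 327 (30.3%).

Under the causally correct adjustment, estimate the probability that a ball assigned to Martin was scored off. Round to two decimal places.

0.41

The imbalance in bowling type arose from how balls faced were allocated, not from anything the player did; and bowling type independently affects the outcome. The pooled gap is confounded — condition on bowling type.
Standardising Martin to the population bowling type mix: 0.349·40/73 + 0.333·72/200 + 0.318·99/327 = 0.407.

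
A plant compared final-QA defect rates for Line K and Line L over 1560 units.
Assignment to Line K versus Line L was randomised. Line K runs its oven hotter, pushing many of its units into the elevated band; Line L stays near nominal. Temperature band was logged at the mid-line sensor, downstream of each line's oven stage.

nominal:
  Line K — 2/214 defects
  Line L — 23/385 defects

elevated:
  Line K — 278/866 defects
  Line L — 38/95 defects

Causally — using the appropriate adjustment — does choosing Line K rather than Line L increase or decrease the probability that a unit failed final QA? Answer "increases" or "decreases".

Line K is lower inside every in-process temperature band stratum but Line L is lower in aggregate. Whether to stratify depends on how in-process temperature band relates to the line.
Stratifying would compare lines among units the lines themselves sorted into in-process temperature band groups — a form of selection on an intermediate. The unconditioned pooled rates give the total causal effect.
Pooled: Line K 25.9% vs Line L 12.7%; Line L is lower overall.

increases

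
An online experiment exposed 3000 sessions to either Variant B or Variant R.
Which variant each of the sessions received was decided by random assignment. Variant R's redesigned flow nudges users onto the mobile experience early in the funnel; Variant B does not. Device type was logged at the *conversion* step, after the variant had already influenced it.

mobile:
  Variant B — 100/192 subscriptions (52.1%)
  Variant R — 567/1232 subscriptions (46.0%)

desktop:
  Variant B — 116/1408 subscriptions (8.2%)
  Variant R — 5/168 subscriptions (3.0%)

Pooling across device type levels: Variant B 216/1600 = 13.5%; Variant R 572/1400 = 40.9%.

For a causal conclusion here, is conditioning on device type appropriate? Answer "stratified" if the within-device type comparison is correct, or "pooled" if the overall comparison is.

Device type lies on the pathway variant → device type → outcome, so adjusting for it blocks the indirect effect. For the total causal effect of variant, use the unadjusted pooled rates.
Pooled: Variant B 13.5% vs Variant R 40.9%; Variant R is higher overall.

pooled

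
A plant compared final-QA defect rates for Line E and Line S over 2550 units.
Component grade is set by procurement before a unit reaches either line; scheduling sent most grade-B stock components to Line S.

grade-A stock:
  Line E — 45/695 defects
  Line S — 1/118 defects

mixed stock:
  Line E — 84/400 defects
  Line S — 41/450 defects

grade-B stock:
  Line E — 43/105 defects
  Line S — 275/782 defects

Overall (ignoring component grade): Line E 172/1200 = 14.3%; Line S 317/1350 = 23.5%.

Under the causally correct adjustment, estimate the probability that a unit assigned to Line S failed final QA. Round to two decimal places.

Component grade is set before the line has any effect — it is not caused by the line — and it independently drives the outcome. That makes it a confounder, so the causal comparison is within component grade levels.
Standardising Line S to the population component grade mix: 0.319·1/118 + 0.333·41/450 + 0.348·275/782 = 0.155.

0.16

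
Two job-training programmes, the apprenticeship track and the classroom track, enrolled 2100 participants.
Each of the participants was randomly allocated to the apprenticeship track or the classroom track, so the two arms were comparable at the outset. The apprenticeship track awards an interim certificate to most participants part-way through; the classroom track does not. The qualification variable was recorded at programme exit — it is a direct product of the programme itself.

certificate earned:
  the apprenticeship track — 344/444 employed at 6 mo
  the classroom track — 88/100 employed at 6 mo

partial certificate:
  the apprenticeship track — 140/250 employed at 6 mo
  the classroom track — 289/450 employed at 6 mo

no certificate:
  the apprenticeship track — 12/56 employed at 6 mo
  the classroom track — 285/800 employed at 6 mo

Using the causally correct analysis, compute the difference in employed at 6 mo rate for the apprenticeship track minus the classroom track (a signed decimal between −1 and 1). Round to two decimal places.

+0.17

Qualification attained during the programme here is a post-treatment variable shaped by the programme; conditioning on it would introduce bias rather than remove it. The overall comparison is the causal one.
The causal difference is the pooled difference: 0.661 − 0.490 = +0.171.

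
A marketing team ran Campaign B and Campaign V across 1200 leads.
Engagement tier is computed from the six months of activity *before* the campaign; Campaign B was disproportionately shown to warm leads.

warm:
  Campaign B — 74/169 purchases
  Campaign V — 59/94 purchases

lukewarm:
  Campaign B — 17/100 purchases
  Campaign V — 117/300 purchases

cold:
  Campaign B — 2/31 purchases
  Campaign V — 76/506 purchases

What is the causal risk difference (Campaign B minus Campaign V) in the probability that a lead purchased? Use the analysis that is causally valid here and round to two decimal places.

The engagement tier-specific comparison favours Campaign V throughout, but the pooled figures favour Campaign B. The question is whether to condition on engagement tier.
Engagement tier differs across campaigns for reasons unrelated to any effect of the campaign itself, and it separately predicts the outcome — a classic confounder. We must compare within engagement tier levels.
Adjusting over the population distribution of engagement tier: 0.219·(0.438−0.628) + 0.333·(0.170−0.390) + 0.448·(0.065−0.150) = -0.153.

-0.15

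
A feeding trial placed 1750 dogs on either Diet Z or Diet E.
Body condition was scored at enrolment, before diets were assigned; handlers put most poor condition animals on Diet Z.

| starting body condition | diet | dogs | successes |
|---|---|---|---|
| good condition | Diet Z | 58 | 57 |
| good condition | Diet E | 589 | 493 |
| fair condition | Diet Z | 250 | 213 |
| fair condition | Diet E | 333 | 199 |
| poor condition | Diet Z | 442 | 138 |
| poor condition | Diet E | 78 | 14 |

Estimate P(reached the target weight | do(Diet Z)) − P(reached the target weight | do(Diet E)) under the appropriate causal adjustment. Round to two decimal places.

+0.18

Here starting body condition is a common cause — it drives both which diet a case falls under and the outcome. The crude comparison mixes populations; the stratum-specific rates are the causally relevant ones.
Adjusting over the population distribution of starting body condition: 0.370·(0.983−0.837) + 0.333·(0.852−0.598) + 0.297·(0.312−0.179) = +0.178.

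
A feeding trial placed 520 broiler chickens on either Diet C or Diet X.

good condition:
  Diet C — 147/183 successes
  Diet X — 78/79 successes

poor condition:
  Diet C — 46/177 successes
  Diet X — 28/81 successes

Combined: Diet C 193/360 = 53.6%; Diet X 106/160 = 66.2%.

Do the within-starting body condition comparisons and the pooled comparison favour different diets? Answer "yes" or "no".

no

Within each starting body condition level (good condition 80.3% vs 98.7%; poor condition 26.0% vs 34.6%), Diet X has the higher rate every time. Pooled: 53.6% vs 66.2% — Diet X has the higher rate overall. They agree.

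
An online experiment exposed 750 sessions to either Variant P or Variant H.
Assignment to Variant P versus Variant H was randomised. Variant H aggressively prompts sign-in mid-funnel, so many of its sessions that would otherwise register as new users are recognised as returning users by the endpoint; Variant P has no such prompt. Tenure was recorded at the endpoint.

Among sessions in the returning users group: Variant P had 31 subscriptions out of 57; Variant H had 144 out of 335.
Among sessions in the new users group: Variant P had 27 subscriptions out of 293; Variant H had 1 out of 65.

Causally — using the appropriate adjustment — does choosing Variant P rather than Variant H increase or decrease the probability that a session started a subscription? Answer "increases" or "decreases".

decreases

User tenure here is a post-treatment variable shaped by the variant; conditioning on it would introduce bias rather than remove it. The overall comparison is the causal one.
Pooled: Variant P 16.6% vs Variant H 36.2%; Variant H is higher overall.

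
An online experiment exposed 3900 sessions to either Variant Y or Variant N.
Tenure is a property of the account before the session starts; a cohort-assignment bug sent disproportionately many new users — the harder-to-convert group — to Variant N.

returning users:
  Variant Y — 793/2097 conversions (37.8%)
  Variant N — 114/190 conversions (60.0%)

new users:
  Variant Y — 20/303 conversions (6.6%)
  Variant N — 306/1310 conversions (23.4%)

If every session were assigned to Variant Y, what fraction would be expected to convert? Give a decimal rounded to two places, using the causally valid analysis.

0.25

Variant N is higher inside every user tenure stratum but Variant Y is higher in aggregate. Whether to stratify depends on how user tenure relates to the variant.
The imbalance in user tenure arose from how sessions were allocated, not from anything the variant did; and user tenure independently affects the outcome. The pooled gap is confounded — condition on user tenure.
Standardising Variant Y to the population user tenure mix: 0.586·793/2097 + 0.414·20/303 = 0.249.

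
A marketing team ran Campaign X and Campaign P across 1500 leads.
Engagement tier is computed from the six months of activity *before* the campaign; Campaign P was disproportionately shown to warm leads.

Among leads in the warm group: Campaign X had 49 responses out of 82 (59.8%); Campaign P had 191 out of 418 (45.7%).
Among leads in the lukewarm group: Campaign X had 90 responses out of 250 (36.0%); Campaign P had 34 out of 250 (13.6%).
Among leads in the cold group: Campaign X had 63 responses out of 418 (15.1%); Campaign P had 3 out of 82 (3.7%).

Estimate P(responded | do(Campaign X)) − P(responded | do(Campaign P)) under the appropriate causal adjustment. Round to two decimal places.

The stratified and pooled comparisons disagree (Campaign X wins within each engagement tier; Campaign P wins overall), so the answer turns on the causal role of engagement tier.
Engagement tier satisfies the back-door criterion: it is not a descendant of the campaign, and it blocks the spurious path from campaign to outcome. Adjusting for it (i.e., using the within-engagement tier rates) gives the causal effect.
Adjusting over the population distribution of engagement tier: 0.333·(0.598−0.457) + 0.333·(0.360−0.136) + 0.333·(0.151−0.037) = +0.160.

+0.16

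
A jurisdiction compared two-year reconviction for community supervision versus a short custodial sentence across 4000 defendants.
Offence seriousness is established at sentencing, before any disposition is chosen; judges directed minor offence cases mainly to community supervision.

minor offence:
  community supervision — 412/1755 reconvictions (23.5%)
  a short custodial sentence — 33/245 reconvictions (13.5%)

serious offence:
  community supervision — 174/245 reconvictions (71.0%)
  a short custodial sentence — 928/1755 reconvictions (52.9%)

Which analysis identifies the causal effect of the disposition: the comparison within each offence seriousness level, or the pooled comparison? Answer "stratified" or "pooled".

stratified

Within every offence seriousness level a short custodial sentence has the lower rate, yet pooled community supervision does — Simpson's reversal.
The imbalance in offence seriousness arose from how defendants were allocated, not from anything the disposition did; and offence seriousness independently affects the outcome. The pooled gap is confounded — condition on offence seriousness.
Within each level — minor offence: 23.5% vs 13.5%; serious offence: 71.0% vs 52.9% — a short custodial sentence is lower every time.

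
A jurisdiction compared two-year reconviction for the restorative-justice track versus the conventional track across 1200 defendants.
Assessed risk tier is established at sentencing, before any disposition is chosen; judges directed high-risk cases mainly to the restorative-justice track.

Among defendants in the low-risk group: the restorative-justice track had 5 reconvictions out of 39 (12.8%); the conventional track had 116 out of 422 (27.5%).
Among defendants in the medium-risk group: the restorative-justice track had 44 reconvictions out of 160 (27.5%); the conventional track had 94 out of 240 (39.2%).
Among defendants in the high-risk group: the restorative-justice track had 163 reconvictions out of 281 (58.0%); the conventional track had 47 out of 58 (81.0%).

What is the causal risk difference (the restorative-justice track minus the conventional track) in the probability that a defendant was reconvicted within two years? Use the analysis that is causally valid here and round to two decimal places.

-0.16

The imbalance in assessed risk tier arose from how defendants were allocated, not from anything the disposition did; and assessed risk tier independently affects the outcome. The pooled gap is confounded — condition on assessed risk tier.
Adjusting over the population distribution of assessed risk tier: 0.384·(0.128−0.275) + 0.333·(0.275−0.392) + 0.282·(0.580−0.810) = -0.160.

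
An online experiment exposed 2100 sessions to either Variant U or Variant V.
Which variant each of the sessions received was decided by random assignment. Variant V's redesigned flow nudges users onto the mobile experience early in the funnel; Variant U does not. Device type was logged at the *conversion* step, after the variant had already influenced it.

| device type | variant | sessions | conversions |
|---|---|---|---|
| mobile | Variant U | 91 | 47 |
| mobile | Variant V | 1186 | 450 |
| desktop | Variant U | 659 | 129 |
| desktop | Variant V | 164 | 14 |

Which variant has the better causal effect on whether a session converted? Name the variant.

The distribution of device type is itself part of what the variant does — it is an intermediate outcome. Holding it fixed would remove that part of the effect; the total effect is the pooled difference.
Pooled: Variant U 23.5% vs Variant V 34.4%; Variant V is higher overall.

Variant V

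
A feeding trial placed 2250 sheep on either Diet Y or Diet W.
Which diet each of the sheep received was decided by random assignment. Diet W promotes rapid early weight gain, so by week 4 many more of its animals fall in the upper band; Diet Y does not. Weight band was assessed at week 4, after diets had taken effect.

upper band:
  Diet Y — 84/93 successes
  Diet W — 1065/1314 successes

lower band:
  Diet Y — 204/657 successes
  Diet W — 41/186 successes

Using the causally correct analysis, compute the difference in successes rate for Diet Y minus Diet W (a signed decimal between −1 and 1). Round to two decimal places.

-0.35

The distribution of week-4 weight band is itself part of what the diet does — it is an intermediate outcome. Holding it fixed would remove that part of the effect; the total effect is the pooled difference.
The causal difference is the pooled difference: 0.384 − 0.737 = -0.353.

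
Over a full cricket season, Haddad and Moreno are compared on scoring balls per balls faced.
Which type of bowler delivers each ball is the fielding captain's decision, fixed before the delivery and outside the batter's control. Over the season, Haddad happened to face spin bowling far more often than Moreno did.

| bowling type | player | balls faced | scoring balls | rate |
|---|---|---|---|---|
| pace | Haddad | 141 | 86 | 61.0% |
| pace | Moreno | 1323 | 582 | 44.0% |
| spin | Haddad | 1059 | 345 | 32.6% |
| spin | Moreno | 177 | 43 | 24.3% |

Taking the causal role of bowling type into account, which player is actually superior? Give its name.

The imbalance in bowling type arose from how balls faced were allocated, not from anything the player did; and bowling type independently affects the outcome. The pooled gap is confounded — condition on bowling type.
Within each level — pace: 61.0% vs 44.0%; spin: 32.6% vs 24.3% — Haddad is higher every time.

Haddad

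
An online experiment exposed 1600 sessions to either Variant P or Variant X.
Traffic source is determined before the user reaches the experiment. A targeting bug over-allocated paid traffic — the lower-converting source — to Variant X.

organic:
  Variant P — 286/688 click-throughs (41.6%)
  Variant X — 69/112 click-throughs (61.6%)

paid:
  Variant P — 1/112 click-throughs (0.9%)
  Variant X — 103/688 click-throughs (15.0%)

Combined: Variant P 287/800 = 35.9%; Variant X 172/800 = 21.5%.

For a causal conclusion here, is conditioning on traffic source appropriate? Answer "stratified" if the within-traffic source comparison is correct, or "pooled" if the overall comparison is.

stratified

The traffic source-specific comparison favours Variant X throughout, but the pooled figures favour Variant P. The question is whether to condition on traffic source.
Traffic source is set before the variant has any effect — it is not caused by the variant — and it independently drives the outcome. That makes it a confounder, so the causal comparison is within traffic source levels.
Within each level — organic: 41.6% vs 61.6%; paid: 0.9% vs 15.0% — Variant X is higher every time.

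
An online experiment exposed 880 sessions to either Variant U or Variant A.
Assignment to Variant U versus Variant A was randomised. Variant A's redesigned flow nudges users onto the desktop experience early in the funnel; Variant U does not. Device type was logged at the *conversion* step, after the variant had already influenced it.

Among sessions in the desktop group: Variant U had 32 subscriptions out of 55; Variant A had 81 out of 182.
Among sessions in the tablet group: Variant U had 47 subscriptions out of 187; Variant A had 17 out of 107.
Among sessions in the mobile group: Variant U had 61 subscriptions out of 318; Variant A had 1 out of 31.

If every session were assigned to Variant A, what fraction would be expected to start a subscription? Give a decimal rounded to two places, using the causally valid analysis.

Device type here is a post-treatment variable shaped by the variant; conditioning on it would introduce bias rather than remove it. The overall comparison is the causal one.
So P(outcome | do(Variant A)) is just the pooled rate for Variant A: 99/320 = 0.309.

0.31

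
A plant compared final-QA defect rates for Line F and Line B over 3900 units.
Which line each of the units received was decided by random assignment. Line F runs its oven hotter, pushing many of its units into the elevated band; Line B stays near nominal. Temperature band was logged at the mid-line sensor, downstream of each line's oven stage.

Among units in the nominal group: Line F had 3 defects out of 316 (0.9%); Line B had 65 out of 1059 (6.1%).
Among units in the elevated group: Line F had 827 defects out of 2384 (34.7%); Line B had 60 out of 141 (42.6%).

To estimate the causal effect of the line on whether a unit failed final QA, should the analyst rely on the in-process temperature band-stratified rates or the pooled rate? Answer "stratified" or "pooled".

Within every in-process temperature band level Line F has the lower rate, yet pooled Line B does — Simpson's reversal.
Because the line influences in-process temperature band, in-process temperature band is a post-treatment mediator, not a confounder. Stratifying on it would bias the estimate; the causal effect is the crude pooled difference.
Pooled: Line F 30.7% vs Line B 10.4%; Line B is lower overall.

pooled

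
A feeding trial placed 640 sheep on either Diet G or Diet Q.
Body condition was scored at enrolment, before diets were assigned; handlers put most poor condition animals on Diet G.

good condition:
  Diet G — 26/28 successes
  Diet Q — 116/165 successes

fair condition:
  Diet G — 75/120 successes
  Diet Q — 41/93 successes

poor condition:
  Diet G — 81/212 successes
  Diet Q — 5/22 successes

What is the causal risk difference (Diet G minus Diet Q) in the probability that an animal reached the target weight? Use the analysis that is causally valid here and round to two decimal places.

Since starting body condition is a pre-existing factor (not a product of the diet) and it affects the outcome on its own, it is a confounder. The stratified rates, not the pooled rate, identify the causal effect.
Adjusting over the population distribution of starting body condition: 0.302·(0.929−0.703) + 0.333·(0.625−0.441) + 0.366·(0.382−0.227) = +0.186.

+0.19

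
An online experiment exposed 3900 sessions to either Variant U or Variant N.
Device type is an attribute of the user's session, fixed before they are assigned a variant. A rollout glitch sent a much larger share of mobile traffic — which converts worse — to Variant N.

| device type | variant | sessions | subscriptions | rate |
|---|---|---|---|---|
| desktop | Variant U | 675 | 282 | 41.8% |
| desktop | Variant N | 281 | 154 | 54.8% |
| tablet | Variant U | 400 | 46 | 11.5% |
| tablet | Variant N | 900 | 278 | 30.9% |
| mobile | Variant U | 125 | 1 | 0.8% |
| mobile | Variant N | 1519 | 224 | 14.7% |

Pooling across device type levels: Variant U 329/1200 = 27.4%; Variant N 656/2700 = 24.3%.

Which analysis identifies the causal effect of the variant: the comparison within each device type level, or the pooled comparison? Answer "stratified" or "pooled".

Since device type is a pre-existing factor (not a product of the variant) and it affects the outcome on its own, it is a confounder. The stratified rates, not the pooled rate, identify the causal effect.
Within each level — desktop: 41.8% vs 54.8%; tablet: 11.5% vs 30.9%; mobile: 0.8% vs 14.7% — Variant N is higher every time.

stratified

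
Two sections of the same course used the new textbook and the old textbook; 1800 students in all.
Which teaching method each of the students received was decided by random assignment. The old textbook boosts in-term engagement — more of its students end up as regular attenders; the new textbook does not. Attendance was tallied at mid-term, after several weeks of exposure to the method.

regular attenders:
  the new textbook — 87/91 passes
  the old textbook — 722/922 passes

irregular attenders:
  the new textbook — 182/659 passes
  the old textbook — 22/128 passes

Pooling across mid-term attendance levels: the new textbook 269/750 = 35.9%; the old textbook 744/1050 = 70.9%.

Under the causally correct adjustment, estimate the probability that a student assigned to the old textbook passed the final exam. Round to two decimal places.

0.71

The distribution of mid-term attendance is itself part of what the teaching method does — it is an intermediate outcome. Holding it fixed would remove that part of the effect; the total effect is the pooled difference.
So P(outcome | do(the old textbook)) is just the pooled rate for the old textbook: 744/1050 = 0.709.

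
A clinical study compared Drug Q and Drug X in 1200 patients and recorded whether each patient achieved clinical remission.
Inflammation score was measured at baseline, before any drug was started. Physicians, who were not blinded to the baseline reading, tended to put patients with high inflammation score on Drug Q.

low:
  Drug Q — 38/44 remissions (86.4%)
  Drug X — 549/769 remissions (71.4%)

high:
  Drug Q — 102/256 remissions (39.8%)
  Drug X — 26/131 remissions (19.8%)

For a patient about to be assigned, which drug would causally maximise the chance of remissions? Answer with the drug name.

Drug Q

Drug Q is higher inside every inflammation score stratum but Drug X is higher in aggregate. Whether to stratify depends on how inflammation score relates to the drug.
Nothing the drug does changes inflammation score; the imbalance is an allocation artefact. With inflammation score also predicting the outcome, the pooled figure is confounded, and the within-stratum comparison is the causal one.
Within each level — low: 86.4% vs 71.4%; high: 39.8% vs 19.8% — Drug Q is higher every time.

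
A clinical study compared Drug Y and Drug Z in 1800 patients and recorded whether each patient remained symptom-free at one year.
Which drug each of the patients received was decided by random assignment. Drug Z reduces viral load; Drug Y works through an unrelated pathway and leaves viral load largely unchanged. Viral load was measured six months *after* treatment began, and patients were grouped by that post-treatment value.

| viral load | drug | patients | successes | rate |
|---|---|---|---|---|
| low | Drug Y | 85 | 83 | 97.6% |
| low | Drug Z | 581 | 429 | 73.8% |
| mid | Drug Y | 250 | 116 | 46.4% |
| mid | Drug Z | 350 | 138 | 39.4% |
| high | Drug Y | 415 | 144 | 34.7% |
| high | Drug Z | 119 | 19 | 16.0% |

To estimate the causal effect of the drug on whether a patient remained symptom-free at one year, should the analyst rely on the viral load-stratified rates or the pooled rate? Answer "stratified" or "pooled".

pooled

Viral load here is a post-treatment variable shaped by the drug; conditioning on it would introduce bias rather than remove it. The overall comparison is the causal one.
Pooled: Drug Y 45.7% vs Drug Z 55.8%; Drug Z is higher overall.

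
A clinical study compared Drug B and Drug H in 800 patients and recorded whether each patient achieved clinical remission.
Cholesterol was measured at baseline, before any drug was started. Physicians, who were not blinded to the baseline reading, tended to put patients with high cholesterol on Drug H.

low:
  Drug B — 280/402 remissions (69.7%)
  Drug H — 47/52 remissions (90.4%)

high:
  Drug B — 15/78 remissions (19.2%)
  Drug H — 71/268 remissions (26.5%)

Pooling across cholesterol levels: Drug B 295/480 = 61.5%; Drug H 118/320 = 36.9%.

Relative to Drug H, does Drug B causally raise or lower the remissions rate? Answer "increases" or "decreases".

decreases

Drug H is higher inside every cholesterol stratum but Drug B is higher in aggregate. Whether to stratify depends on how cholesterol relates to the drug.
Here cholesterol is a common cause — it drives both which drug a case falls under and the outcome. The crude comparison mixes populations; the stratum-specific rates are the causally relevant ones.
Within each level — low: 69.7% vs 90.4%; high: 19.2% vs 26.5% — Drug H is higher every time.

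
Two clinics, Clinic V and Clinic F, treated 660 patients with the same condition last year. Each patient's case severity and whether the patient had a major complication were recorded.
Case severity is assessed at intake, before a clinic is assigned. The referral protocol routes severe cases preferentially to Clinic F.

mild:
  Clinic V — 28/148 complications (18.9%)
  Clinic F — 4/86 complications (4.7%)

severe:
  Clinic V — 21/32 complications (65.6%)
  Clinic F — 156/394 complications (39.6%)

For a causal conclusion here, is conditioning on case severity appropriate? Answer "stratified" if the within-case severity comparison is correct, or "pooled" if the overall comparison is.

stratified

Case severity is set before the clinic has any effect — it is not caused by the clinic — and it independently drives the outcome. That makes it a confounder, so the causal comparison is within case severity levels.
Within each level — mild: 18.9% vs 4.7%; severe: 65.6% vs 39.6% — Clinic F is lower every time.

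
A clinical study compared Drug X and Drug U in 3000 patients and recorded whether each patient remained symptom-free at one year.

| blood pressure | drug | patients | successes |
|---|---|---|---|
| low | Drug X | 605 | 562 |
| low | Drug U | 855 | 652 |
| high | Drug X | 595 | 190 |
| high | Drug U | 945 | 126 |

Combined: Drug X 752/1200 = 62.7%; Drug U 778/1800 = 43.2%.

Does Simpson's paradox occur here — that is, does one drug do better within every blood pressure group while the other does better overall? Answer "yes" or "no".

no

Within each blood pressure level (low 92.9% vs 76.3%; high 31.9% vs 13.3%), Drug X has the higher rate every time. Pooled: 62.7% vs 43.2% — Drug X has the higher rate overall. They agree.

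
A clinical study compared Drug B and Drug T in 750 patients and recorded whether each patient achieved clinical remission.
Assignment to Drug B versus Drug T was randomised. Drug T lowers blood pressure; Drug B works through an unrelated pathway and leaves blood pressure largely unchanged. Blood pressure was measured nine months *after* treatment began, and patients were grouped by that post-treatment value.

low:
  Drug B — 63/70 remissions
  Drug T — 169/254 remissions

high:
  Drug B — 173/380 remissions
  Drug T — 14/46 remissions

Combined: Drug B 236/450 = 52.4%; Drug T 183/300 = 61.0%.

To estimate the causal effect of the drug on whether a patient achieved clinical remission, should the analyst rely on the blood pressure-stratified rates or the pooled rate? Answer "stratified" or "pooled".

Blood pressure here is a post-treatment variable shaped by the drug; conditioning on it would introduce bias rather than remove it. The overall comparison is the causal one.
Pooled: Drug B 52.4% vs Drug T 61.0%; Drug T is higher overall.

pooled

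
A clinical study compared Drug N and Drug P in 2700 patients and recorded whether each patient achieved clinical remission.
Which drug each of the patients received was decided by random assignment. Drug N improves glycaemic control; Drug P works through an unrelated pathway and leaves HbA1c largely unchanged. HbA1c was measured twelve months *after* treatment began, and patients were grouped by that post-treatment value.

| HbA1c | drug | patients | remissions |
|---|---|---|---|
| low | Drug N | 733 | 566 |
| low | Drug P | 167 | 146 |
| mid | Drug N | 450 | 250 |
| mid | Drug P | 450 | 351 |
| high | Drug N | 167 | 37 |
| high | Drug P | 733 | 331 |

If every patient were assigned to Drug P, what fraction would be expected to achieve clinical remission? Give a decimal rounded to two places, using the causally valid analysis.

0.61

The HbA1c-specific comparison favours Drug P throughout, but the pooled figures favour Drug N. The question is whether to condition on HbA1c.
HbA1c lies on the pathway drug → HbA1c → outcome, so adjusting for it blocks the indirect effect. For the total causal effect of drug, use the unadjusted pooled rates.
So P(outcome | do(Drug P)) is just the pooled rate for Drug P: 828/1350 = 0.613.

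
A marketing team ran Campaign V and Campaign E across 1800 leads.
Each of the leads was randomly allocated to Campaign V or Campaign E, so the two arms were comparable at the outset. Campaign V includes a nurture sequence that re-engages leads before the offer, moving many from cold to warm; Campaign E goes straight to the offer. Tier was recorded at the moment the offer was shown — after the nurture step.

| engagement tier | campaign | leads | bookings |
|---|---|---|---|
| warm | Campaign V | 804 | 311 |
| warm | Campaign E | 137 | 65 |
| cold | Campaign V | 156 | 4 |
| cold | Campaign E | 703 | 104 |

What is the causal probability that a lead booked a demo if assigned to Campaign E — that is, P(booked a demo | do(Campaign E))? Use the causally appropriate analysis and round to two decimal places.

The stratified and pooled comparisons disagree (Campaign E wins within each engagement tier; Campaign V wins overall), so the answer turns on the causal role of engagement tier.
Engagement tier here is a post-treatment variable shaped by the campaign; conditioning on it would introduce bias rather than remove it. The overall comparison is the causal one.
So P(outcome | do(Campaign E)) is just the pooled rate for Campaign E: 169/840 = 0.201.

0.20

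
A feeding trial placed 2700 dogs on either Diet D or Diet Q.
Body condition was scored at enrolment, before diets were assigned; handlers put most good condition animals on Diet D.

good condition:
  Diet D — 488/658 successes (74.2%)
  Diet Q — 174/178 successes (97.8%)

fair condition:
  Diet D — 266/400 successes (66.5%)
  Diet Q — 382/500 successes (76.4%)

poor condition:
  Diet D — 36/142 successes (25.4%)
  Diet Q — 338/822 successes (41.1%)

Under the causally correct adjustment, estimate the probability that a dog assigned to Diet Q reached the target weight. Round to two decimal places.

0.70

Diet Q is higher inside every starting body condition stratum but Diet D is higher in aggregate. Whether to stratify depends on how starting body condition relates to the diet.
The imbalance in starting body condition arose from how dogs were allocated, not from anything the diet did; and starting body condition independently affects the outcome. The pooled gap is confounded — condition on starting body condition.
Standardising Diet Q to the population starting body condition mix: 0.310·174/178 + 0.333·382/500 + 0.357·338/822 = 0.704.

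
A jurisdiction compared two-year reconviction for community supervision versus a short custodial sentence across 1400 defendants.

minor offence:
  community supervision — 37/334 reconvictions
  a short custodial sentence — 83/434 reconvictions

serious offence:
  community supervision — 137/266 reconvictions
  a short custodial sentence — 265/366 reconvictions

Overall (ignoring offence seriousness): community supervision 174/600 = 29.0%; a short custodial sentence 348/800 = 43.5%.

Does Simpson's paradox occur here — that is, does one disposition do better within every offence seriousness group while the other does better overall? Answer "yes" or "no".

no

Within each offence seriousness level (minor offence 11.1% vs 19.1%; serious offence 51.5% vs 72.4%), community supervision has the lower rate every time. Pooled: 29.0% vs 43.5% — community supervision has the lower rate overall. They agree.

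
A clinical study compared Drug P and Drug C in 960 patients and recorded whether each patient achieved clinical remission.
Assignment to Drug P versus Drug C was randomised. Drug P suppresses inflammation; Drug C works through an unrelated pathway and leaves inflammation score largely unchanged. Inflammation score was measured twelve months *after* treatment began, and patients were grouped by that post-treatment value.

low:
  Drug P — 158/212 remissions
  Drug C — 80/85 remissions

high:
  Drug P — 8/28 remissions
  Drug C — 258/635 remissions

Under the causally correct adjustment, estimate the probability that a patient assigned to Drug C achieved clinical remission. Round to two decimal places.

0.47

Inflammation score here is a post-treatment variable shaped by the drug; conditioning on it would introduce bias rather than remove it. The overall comparison is the causal one.
So P(outcome | do(Drug C)) is just the pooled rate for Drug C: 338/720 = 0.469.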